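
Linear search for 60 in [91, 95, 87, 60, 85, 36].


i=0: 91!=60
i=1: 95!=60
i=2: 87!=60
i=3: 60==60 found!

Found at 3, 4 comps


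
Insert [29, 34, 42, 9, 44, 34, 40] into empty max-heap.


Insert 29: [29]
Insert 34: [34, 29]
Insert 42: [42, 29, 34]
Insert 9: [42, 29, 34, 9]
Insert 44: [44, 42, 34, 9, 29]
Insert 34: [44, 42, 34, 9, 29, 34]
Insert 40: [44, 42, 40, 9, 29, 34, 34]

Final heap: [44, 42, 40, 9, 29, 34, 34]


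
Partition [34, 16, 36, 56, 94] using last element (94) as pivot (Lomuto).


Pivot: 94
  34 <= 94: advance i (no swap)
  16 <= 94: advance i (no swap)
  36 <= 94: advance i (no swap)
  56 <= 94: advance i (no swap)
Place pivot at 4: [34, 16, 36, 56, 94]

Partitioned: [34, 16, 36, 56, 94]


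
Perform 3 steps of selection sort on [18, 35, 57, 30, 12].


Initial: [18, 35, 57, 30, 12]
Step 1: min=12 at 4
  Swap: [12, 35, 57, 30, 18]
Step 2: min=18 at 4
  Swap: [12, 18, 57, 30, 35]
Step 3: min=30 at 3
  Swap: [12, 18, 30, 57, 35]

After 3 steps: [12, 18, 30, 57, 35]


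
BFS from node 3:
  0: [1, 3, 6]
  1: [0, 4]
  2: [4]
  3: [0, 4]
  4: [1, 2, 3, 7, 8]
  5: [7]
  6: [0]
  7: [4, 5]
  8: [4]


Visit 3, enqueue [0, 4]
Visit 0, enqueue [1, 6]
Visit 4, enqueue [2, 7, 8]
Visit 1, enqueue []
Visit 6, enqueue []
Visit 2, enqueue []
Visit 7, enqueue [5]
Visit 8, enqueue []
Visit 5, enqueue []

BFS order: [3, 0, 4, 1, 6, 2, 7, 8, 5]


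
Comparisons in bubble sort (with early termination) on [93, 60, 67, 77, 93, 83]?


Algorithm: bubble sort (with early termination)
Input: [93, 60, 67, 77, 93, 83]
Sorted: [60, 67, 77, 83, 93, 93]

12


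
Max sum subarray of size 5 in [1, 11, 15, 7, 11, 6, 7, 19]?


[0:5]: 45
[1:6]: 50
[2:7]: 46
[3:8]: 50

Max: 50 at [1:6]


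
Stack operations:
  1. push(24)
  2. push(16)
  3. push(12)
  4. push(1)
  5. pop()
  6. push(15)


push(24) -> [24]
push(16) -> [24, 16]
push(12) -> [24, 16, 12]
push(1) -> [24, 16, 12, 1]
pop()->1, [24, 16, 12]
push(15) -> [24, 16, 12, 15]

Final stack: [24, 16, 12, 15]


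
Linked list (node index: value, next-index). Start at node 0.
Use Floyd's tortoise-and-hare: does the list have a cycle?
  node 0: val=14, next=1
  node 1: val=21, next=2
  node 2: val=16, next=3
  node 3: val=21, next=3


Floyd's tortoise (slow, +1) and hare (fast, +2):
  init: slow=0, fast=0
  step 1: slow=1, fast=2
  step 2: slow=2, fast=3
  step 3: slow=3, fast=3
  slow == fast at node 3: cycle detected

Cycle: yes


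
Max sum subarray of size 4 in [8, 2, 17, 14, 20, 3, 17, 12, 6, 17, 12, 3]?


[0:4]: 41
[1:5]: 53
[2:6]: 54
[3:7]: 54
[4:8]: 52
[5:9]: 38
[6:10]: 52
[7:11]: 47
[8:12]: 38

Max: 54 at [2:6]


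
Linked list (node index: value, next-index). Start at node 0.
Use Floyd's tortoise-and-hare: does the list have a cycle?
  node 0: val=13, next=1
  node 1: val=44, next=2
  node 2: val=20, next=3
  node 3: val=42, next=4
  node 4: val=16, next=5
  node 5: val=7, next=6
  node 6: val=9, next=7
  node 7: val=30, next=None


Floyd's tortoise (slow, +1) and hare (fast, +2):
  init: slow=0, fast=0
  step 1: slow=1, fast=2
  step 2: slow=2, fast=4
  step 3: slow=3, fast=6
  step 4: fast 6->7->None, no cycle

Cycle: no


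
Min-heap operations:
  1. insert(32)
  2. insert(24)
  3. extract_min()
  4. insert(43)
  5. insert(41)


insert(32) -> [32]
insert(24) -> [24, 32]
extract_min()->24, [32]
insert(43) -> [32, 43]
insert(41) -> [32, 43, 41]

Final heap: [32, 43, 41]


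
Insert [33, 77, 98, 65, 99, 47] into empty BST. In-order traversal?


Insert 33: root
Insert 77: R from 33
Insert 98: R from 33 -> R from 77
Insert 65: R from 33 -> L from 77
Insert 99: R from 33 -> R from 77 -> R from 98
Insert 47: R from 33 -> L from 77 -> L from 65

In-order: [33, 47, 65, 77, 98, 99]


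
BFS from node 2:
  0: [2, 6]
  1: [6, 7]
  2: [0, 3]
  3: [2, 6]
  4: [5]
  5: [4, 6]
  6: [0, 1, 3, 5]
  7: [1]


Visit 2, enqueue [0, 3]
Visit 0, enqueue [6]
Visit 3, enqueue []
Visit 6, enqueue [1, 5]
Visit 1, enqueue [7]
Visit 5, enqueue [4]
Visit 7, enqueue []
Visit 4, enqueue []

BFS order: [2, 0, 3, 6, 1, 5, 7, 4]


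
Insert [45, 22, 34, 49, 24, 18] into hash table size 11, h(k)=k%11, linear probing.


Insert 45: h=1 -> slot 1
Insert 22: h=0 -> slot 0
Insert 34: h=1, 1 probes -> slot 2
Insert 49: h=5 -> slot 5
Insert 24: h=2, 1 probes -> slot 3
Insert 18: h=7 -> slot 7

Table: [22, 45, 34, 24, None, 49, None, 18, None, None, None]


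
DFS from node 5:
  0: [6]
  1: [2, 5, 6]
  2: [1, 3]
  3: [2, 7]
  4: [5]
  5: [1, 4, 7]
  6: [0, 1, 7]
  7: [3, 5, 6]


Visit 5, push [7, 4, 1]
Visit 1, push [6, 2]
Visit 2, push [3]
Visit 3, push [7]
Visit 7, push [6]
Visit 6, push [0]
Visit 0, push []
Visit 4, push []

DFS order: [5, 1, 2, 3, 7, 6, 0, 4]


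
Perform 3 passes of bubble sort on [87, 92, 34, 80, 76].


Initial: [87, 92, 34, 80, 76]
Pass 1: [87, 34, 80, 76, 92] (3 swaps)
Pass 2: [34, 80, 76, 87, 92] (3 swaps)
Pass 3: [34, 76, 80, 87, 92] (1 swaps)

After 3 passes: [34, 76, 80, 87, 92]


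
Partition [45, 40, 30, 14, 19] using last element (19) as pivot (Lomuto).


Pivot: 19
  14 <= 19: swap -> [14, 40, 30, 45, 19]
Place pivot at 1: [14, 19, 30, 45, 40]

Partitioned: [14, 19, 30, 45, 40]


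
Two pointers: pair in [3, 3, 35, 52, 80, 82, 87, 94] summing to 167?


lo=0(3)+hi=7(94)=97
lo=1(3)+hi=7(94)=97
lo=2(35)+hi=7(94)=129
lo=3(52)+hi=7(94)=146
lo=4(80)+hi=7(94)=174
lo=4(80)+hi=6(87)=167

Yes: 80+87=167


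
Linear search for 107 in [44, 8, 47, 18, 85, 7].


i=0: 44!=107
i=1: 8!=107
i=2: 47!=107
i=3: 18!=107
i=4: 85!=107
i=5: 7!=107

Not found, 6 comps


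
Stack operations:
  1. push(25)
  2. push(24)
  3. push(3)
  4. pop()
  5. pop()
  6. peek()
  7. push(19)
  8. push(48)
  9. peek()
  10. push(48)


push(25) -> [25]
push(24) -> [25, 24]
push(3) -> [25, 24, 3]
pop()->3, [25, 24]
pop()->24, [25]
peek()->25
push(19) -> [25, 19]
push(48) -> [25, 19, 48]
peek()->48
push(48) -> [25, 19, 48, 48]

Final stack: [25, 19, 48, 48]


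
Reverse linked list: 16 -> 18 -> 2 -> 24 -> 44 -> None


Step 1: curr=16, set curr.next=prev(None) | reversed so far: 16
Step 2: curr=18, set curr.next=prev(16) | reversed so far: 18 -> 16
Step 3: curr=2, set curr.next=prev(18) | reversed so far: 2 -> 18 -> 16
Step 4: curr=24, set curr.next=prev(2) | reversed so far: 24 -> 2 -> 18 -> 16
Step 5: curr=44, set curr.next=prev(24) | reversed so far: 44 -> 24 -> 2 -> 18 -> 16

44 -> 24 -> 2 -> 18 -> 16 -> None


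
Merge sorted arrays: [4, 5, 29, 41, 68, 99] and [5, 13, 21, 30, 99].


Take 4 from A
Take 5 from A
Take 5 from B
Take 13 from B
Take 21 from B
Take 29 from A
Take 30 from B
Take 41 from A
Take 68 from A
Take 99 from A

Merged: [4, 5, 5, 13, 21, 29, 30, 41, 68, 99, 99]


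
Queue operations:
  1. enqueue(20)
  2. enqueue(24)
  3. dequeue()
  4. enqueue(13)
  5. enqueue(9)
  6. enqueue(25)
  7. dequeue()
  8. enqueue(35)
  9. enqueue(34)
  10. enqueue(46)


enqueue(20) -> [20]
enqueue(24) -> [20, 24]
dequeue()->20, [24]
enqueue(13) -> [24, 13]
enqueue(9) -> [24, 13, 9]
enqueue(25) -> [24, 13, 9, 25]
dequeue()->24, [13, 9, 25]
enqueue(35) -> [13, 9, 25, 35]
enqueue(34) -> [13, 9, 25, 35, 34]
enqueue(46) -> [13, 9, 25, 35, 34, 46]

Final queue: [13, 9, 25, 35, 34, 46]


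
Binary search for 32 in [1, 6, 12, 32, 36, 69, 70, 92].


Step 1: lo=0, hi=7, mid=3, val=32

Found at index 3


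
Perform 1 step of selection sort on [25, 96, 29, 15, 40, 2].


Initial: [25, 96, 29, 15, 40, 2]
Step 1: min=2 at 5
  Swap: [2, 96, 29, 15, 40, 25]

After 1 step: [2, 96, 29, 15, 40, 25]


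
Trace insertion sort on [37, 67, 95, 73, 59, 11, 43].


Initial: [37, 67, 95, 73, 59, 11, 43]
Insert 67: [37, 67, 95, 73, 59, 11, 43]
Insert 95: [37, 67, 95, 73, 59, 11, 43]
Insert 73: [37, 67, 73, 95, 59, 11, 43]
Insert 59: [37, 59, 67, 73, 95, 11, 43]
Insert 11: [11, 37, 59, 67, 73, 95, 43]
Insert 43: [11, 37, 43, 59, 67, 73, 95]

Sorted: [11, 37, 43, 59, 67, 73, 95]


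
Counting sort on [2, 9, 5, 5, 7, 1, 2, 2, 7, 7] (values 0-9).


Input: [2, 9, 5, 5, 7, 1, 2, 2, 7, 7]
Counts: [0, 1, 3, 0, 0, 2, 0, 3, 0, 1]

Sorted: [1, 2, 2, 2, 5, 5, 7, 7, 7, 9]


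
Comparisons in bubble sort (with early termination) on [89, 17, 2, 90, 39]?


Algorithm: bubble sort (with early termination)
Input: [89, 17, 2, 90, 39]
Sorted: [2, 17, 39, 89, 90]

9


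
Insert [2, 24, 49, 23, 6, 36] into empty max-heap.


Insert 2: [2]
Insert 24: [24, 2]
Insert 49: [49, 2, 24]
Insert 23: [49, 23, 24, 2]
Insert 6: [49, 23, 24, 2, 6]
Insert 36: [49, 23, 36, 2, 6, 24]

Final heap: [49, 23, 36, 2, 6, 24]


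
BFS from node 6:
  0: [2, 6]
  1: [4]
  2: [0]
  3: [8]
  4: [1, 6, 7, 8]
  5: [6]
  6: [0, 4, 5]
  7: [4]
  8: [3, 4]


Visit 6, enqueue [0, 4, 5]
Visit 0, enqueue [2]
Visit 4, enqueue [1, 7, 8]
Visit 5, enqueue []
Visit 2, enqueue []
Visit 1, enqueue []
Visit 7, enqueue []
Visit 8, enqueue [3]
Visit 3, enqueue []

BFS order: [6, 0, 4, 5, 2, 1, 7, 8, 3]


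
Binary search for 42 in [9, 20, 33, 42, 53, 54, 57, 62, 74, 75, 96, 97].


Step 1: lo=0, hi=11, mid=5, val=54
Step 2: lo=0, hi=4, mid=2, val=33
Step 3: lo=3, hi=4, mid=3, val=42

Found at index 3


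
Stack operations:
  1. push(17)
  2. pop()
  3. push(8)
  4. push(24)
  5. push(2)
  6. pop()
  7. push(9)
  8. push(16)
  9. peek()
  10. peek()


push(17) -> [17]
pop()->17, []
push(8) -> [8]
push(24) -> [8, 24]
push(2) -> [8, 24, 2]
pop()->2, [8, 24]
push(9) -> [8, 24, 9]
push(16) -> [8, 24, 9, 16]
peek()->16
peek()->16

Final stack: [8, 24, 9, 16]


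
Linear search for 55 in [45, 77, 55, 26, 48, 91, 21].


i=0: 45!=55
i=1: 77!=55
i=2: 55==55 found!

Found at 2, 3 comps


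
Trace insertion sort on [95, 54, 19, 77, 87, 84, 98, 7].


Initial: [95, 54, 19, 77, 87, 84, 98, 7]
Insert 54: [54, 95, 19, 77, 87, 84, 98, 7]
Insert 19: [19, 54, 95, 77, 87, 84, 98, 7]
Insert 77: [19, 54, 77, 95, 87, 84, 98, 7]
Insert 87: [19, 54, 77, 87, 95, 84, 98, 7]
Insert 84: [19, 54, 77, 84, 87, 95, 98, 7]
Insert 98: [19, 54, 77, 84, 87, 95, 98, 7]
Insert 7: [7, 19, 54, 77, 84, 87, 95, 98]

Sorted: [7, 19, 54, 77, 84, 87, 95, 98]


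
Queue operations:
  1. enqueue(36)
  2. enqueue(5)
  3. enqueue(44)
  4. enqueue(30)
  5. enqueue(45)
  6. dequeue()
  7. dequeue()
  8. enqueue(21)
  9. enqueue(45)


enqueue(36) -> [36]
enqueue(5) -> [36, 5]
enqueue(44) -> [36, 5, 44]
enqueue(30) -> [36, 5, 44, 30]
enqueue(45) -> [36, 5, 44, 30, 45]
dequeue()->36, [5, 44, 30, 45]
dequeue()->5, [44, 30, 45]
enqueue(21) -> [44, 30, 45, 21]
enqueue(45) -> [44, 30, 45, 21, 45]

Final queue: [44, 30, 45, 21, 45]


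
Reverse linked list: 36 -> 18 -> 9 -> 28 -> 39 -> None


Step 1: curr=36, set curr.next=prev(None) | reversed so far: 36
Step 2: curr=18, set curr.next=prev(36) | reversed so far: 18 -> 36
Step 3: curr=9, set curr.next=prev(18) | reversed so far: 9 -> 18 -> 36
Step 4: curr=28, set curr.next=prev(9) | reversed so far: 28 -> 9 -> 18 -> 36
Step 5: curr=39, set curr.next=prev(28) | reversed so far: 39 -> 28 -> 9 -> 18 -> 36

39 -> 28 -> 9 -> 18 -> 36 -> None


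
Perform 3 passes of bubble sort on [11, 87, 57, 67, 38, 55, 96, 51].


Initial: [11, 87, 57, 67, 38, 55, 96, 51]
Pass 1: [11, 57, 67, 38, 55, 87, 51, 96] (5 swaps)
Pass 2: [11, 57, 38, 55, 67, 51, 87, 96] (3 swaps)
Pass 3: [11, 38, 55, 57, 51, 67, 87, 96] (3 swaps)

After 3 passes: [11, 38, 55, 57, 51, 67, 87, 96]


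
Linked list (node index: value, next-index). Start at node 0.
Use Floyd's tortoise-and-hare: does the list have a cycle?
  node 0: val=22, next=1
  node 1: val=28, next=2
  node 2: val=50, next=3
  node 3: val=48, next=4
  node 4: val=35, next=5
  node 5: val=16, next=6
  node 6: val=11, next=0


Floyd's tortoise (slow, +1) and hare (fast, +2):
  init: slow=0, fast=0
  step 1: slow=1, fast=2
  step 2: slow=2, fast=4
  step 3: slow=3, fast=6
  step 4: slow=4, fast=1
  step 5: slow=5, fast=3
  step 6: slow=6, fast=5
  step 7: slow=0, fast=0
  slow == fast at node 0: cycle detected

Cycle: yes


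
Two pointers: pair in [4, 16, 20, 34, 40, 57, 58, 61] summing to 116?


lo=0(4)+hi=7(61)=65
lo=1(16)+hi=7(61)=77
lo=2(20)+hi=7(61)=81
lo=3(34)+hi=7(61)=95
lo=4(40)+hi=7(61)=101
lo=5(57)+hi=7(61)=118
lo=5(57)+hi=6(58)=115

No pair found


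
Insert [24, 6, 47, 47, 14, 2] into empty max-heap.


Insert 24: [24]
Insert 6: [24, 6]
Insert 47: [47, 6, 24]
Insert 47: [47, 47, 24, 6]
Insert 14: [47, 47, 24, 6, 14]
Insert 2: [47, 47, 24, 6, 14, 2]

Final heap: [47, 47, 24, 6, 14, 2]


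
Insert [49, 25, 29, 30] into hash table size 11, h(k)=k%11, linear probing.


Insert 49: h=5 -> slot 5
Insert 25: h=3 -> slot 3
Insert 29: h=7 -> slot 7
Insert 30: h=8 -> slot 8

Table: [None, None, None, 25, None, 49, None, 29, 30, None, None]


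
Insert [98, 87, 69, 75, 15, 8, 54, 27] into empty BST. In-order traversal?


Insert 98: root
Insert 87: L from 98
Insert 69: L from 98 -> L from 87
Insert 75: L from 98 -> L from 87 -> R from 69
Insert 15: L from 98 -> L from 87 -> L from 69
Insert 8: L from 98 -> L from 87 -> L from 69 -> L from 15
Insert 54: L from 98 -> L from 87 -> L from 69 -> R from 15
Insert 27: L from 98 -> L from 87 -> L from 69 -> R from 15 -> L from 54

In-order: [8, 15, 27, 54, 69, 75, 87, 98]


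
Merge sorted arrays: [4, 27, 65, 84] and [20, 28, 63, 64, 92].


Take 4 from A
Take 20 from B
Take 27 from A
Take 28 from B
Take 63 from B
Take 64 from B
Take 65 from A
Take 84 from A

Merged: [4, 20, 27, 28, 63, 64, 65, 84, 92]


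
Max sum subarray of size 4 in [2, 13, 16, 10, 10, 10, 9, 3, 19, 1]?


[0:4]: 41
[1:5]: 49
[2:6]: 46
[3:7]: 39
[4:8]: 32
[5:9]: 41
[6:10]: 32

Max: 49 at [1:5]


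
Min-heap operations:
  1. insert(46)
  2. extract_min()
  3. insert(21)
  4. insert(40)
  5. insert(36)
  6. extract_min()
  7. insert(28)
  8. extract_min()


insert(46) -> [46]
extract_min()->46, []
insert(21) -> [21]
insert(40) -> [21, 40]
insert(36) -> [21, 40, 36]
extract_min()->21, [36, 40]
insert(28) -> [28, 40, 36]
extract_min()->28, [36, 40]

Final heap: [36, 40]


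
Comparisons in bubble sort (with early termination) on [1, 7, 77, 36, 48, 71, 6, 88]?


Algorithm: bubble sort (with early termination)
Input: [1, 7, 77, 36, 48, 71, 6, 88]
Sorted: [1, 6, 7, 36, 48, 71, 77, 88]

27


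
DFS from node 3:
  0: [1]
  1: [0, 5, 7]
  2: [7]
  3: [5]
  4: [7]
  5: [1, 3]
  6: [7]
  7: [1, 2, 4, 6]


Visit 3, push [5]
Visit 5, push [1]
Visit 1, push [7, 0]
Visit 0, push []
Visit 7, push [6, 4, 2]
Visit 2, push []
Visit 4, push []
Visit 6, push []

DFS order: [3, 5, 1, 0, 7, 2, 4, 6]


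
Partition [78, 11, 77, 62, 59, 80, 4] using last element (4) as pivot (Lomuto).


Pivot: 4
Place pivot at 0: [4, 11, 77, 62, 59, 80, 78]

Partitioned: [4, 11, 77, 62, 59, 80, 78]


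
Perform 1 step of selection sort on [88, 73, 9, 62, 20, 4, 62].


Initial: [88, 73, 9, 62, 20, 4, 62]
Step 1: min=4 at 5
  Swap: [4, 73, 9, 62, 20, 88, 62]

After 1 step: [4, 73, 9, 62, 20, 88, 62]


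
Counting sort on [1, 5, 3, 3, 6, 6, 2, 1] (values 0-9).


Input: [1, 5, 3, 3, 6, 6, 2, 1]
Counts: [0, 2, 1, 2, 0, 1, 2, 0, 0, 0]

Sorted: [1, 1, 2, 3, 3, 5, 6, 6]


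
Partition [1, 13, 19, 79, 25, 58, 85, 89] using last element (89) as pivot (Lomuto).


Pivot: 89
  1 <= 89: advance i (no swap)
  13 <= 89: advance i (no swap)
  19 <= 89: advance i (no swap)
  79 <= 89: advance i (no swap)
  25 <= 89: advance i (no swap)
  58 <= 89: advance i (no swap)
  85 <= 89: advance i (no swap)
Place pivot at 7: [1, 13, 19, 79, 25, 58, 85, 89]

Partitioned: [1, 13, 19, 79, 25, 58, 85, 89]


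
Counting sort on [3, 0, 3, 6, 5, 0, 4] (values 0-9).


Input: [3, 0, 3, 6, 5, 0, 4]
Counts: [2, 0, 0, 2, 1, 1, 1, 0, 0, 0]

Sorted: [0, 0, 3, 3, 4, 5, 6]


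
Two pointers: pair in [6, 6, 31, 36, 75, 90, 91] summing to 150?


lo=0(6)+hi=6(91)=97
lo=1(6)+hi=6(91)=97
lo=2(31)+hi=6(91)=122
lo=3(36)+hi=6(91)=127
lo=4(75)+hi=6(91)=166
lo=4(75)+hi=5(90)=165

No pair found


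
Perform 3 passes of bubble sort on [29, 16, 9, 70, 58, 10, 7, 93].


Initial: [29, 16, 9, 70, 58, 10, 7, 93]
Pass 1: [16, 9, 29, 58, 10, 7, 70, 93] (5 swaps)
Pass 2: [9, 16, 29, 10, 7, 58, 70, 93] (3 swaps)
Pass 3: [9, 16, 10, 7, 29, 58, 70, 93] (2 swaps)

After 3 passes: [9, 16, 10, 7, 29, 58, 70, 93]


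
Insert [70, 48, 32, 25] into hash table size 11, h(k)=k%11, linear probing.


Insert 70: h=4 -> slot 4
Insert 48: h=4, 1 probes -> slot 5
Insert 32: h=10 -> slot 10
Insert 25: h=3 -> slot 3

Table: [None, None, None, 25, 70, 48, None, None, None, None, 32]


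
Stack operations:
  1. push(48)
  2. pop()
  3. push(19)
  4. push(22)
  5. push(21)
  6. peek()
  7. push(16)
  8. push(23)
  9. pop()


push(48) -> [48]
pop()->48, []
push(19) -> [19]
push(22) -> [19, 22]
push(21) -> [19, 22, 21]
peek()->21
push(16) -> [19, 22, 21, 16]
push(23) -> [19, 22, 21, 16, 23]
pop()->23, [19, 22, 21, 16]

Final stack: [19, 22, 21, 16]


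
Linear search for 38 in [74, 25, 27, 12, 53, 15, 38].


i=0: 74!=38
i=1: 25!=38
i=2: 27!=38
i=3: 12!=38
i=4: 53!=38
i=5: 15!=38
i=6: 38==38 found!

Found at 6, 7 comps


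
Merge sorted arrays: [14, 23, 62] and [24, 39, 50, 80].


Take 14 from A
Take 23 from A
Take 24 from B
Take 39 from B
Take 50 from B
Take 62 from A

Merged: [14, 23, 24, 39, 50, 62, 80]


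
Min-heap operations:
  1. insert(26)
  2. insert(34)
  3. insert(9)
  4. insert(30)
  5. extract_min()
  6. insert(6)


insert(26) -> [26]
insert(34) -> [26, 34]
insert(9) -> [9, 34, 26]
insert(30) -> [9, 30, 26, 34]
extract_min()->9, [26, 30, 34]
insert(6) -> [6, 26, 34, 30]

Final heap: [6, 26, 34, 30]


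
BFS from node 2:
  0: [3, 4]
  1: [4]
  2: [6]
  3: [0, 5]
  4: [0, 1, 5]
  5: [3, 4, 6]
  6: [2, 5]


Visit 2, enqueue [6]
Visit 6, enqueue [5]
Visit 5, enqueue [3, 4]
Visit 3, enqueue [0]
Visit 4, enqueue [1]
Visit 0, enqueue []
Visit 1, enqueue []

BFS order: [2, 6, 5, 3, 4, 0, 1]


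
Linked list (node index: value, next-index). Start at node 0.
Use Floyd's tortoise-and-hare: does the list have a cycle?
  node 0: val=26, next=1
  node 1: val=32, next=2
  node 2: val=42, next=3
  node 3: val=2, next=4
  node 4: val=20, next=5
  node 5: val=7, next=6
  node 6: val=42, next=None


Floyd's tortoise (slow, +1) and hare (fast, +2):
  init: slow=0, fast=0
  step 1: slow=1, fast=2
  step 2: slow=2, fast=4
  step 3: slow=3, fast=6
  step 4: fast -> None, no cycle

Cycle: no


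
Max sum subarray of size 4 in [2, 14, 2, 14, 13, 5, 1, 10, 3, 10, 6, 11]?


[0:4]: 32
[1:5]: 43
[2:6]: 34
[3:7]: 33
[4:8]: 29
[5:9]: 19
[6:10]: 24
[7:11]: 29
[8:12]: 30

Max: 43 at [1:5]


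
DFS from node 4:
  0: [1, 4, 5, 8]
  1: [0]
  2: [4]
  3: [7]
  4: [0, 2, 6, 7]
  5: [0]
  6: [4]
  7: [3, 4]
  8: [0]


Visit 4, push [7, 6, 2, 0]
Visit 0, push [8, 5, 1]
Visit 1, push []
Visit 5, push []
Visit 8, push []
Visit 2, push []
Visit 6, push []
Visit 7, push [3]
Visit 3, push []

DFS order: [4, 0, 1, 5, 8, 2, 6, 7, 3]


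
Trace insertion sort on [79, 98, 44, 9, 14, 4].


Initial: [79, 98, 44, 9, 14, 4]
Insert 98: [79, 98, 44, 9, 14, 4]
Insert 44: [44, 79, 98, 9, 14, 4]
Insert 9: [9, 44, 79, 98, 14, 4]
Insert 14: [9, 14, 44, 79, 98, 4]
Insert 4: [4, 9, 14, 44, 79, 98]

Sorted: [4, 9, 14, 44, 79, 98]


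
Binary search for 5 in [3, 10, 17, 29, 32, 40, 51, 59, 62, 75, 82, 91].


Step 1: lo=0, hi=11, mid=5, val=40
Step 2: lo=0, hi=4, mid=2, val=17
Step 3: lo=0, hi=1, mid=0, val=3
Step 4: lo=1, hi=1, mid=1, val=10

Not found


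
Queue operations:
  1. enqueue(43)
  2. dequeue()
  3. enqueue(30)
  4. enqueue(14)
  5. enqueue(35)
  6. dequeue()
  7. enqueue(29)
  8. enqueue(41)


enqueue(43) -> [43]
dequeue()->43, []
enqueue(30) -> [30]
enqueue(14) -> [30, 14]
enqueue(35) -> [30, 14, 35]
dequeue()->30, [14, 35]
enqueue(29) -> [14, 35, 29]
enqueue(41) -> [14, 35, 29, 41]

Final queue: [14, 35, 29, 41]


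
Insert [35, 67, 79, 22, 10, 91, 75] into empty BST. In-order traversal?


Insert 35: root
Insert 67: R from 35
Insert 79: R from 35 -> R from 67
Insert 22: L from 35
Insert 10: L from 35 -> L from 22
Insert 91: R from 35 -> R from 67 -> R from 79
Insert 75: R from 35 -> R from 67 -> L from 79

In-order: [10, 22, 35, 67, 75, 79, 91]


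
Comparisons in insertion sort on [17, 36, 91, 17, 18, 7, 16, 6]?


Algorithm: insertion sort
Input: [17, 36, 91, 17, 18, 7, 16, 6]
Sorted: [6, 7, 16, 17, 17, 18, 36, 91]

26


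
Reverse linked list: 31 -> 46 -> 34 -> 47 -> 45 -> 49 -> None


Step 1: curr=31, set curr.next=prev(None) | reversed so far: 31
Step 2: curr=46, set curr.next=prev(31) | reversed so far: 46 -> 31
Step 3: curr=34, set curr.next=prev(46) | reversed so far: 34 -> 46 -> 31
Step 4: curr=47, set curr.next=prev(34) | reversed so far: 47 -> 34 -> 46 -> 31
Step 5: curr=45, set curr.next=prev(47) | reversed so far: 45 -> 47 -> 34 -> 46 -> 31
Step 6: curr=49, set curr.next=prev(45) | reversed so far: 49 -> 45 -> 47 -> 34 -> 46 -> 31

49 -> 45 -> 47 -> 34 -> 46 -> 31 -> None


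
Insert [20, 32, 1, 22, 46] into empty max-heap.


Insert 20: [20]
Insert 32: [32, 20]
Insert 1: [32, 20, 1]
Insert 22: [32, 22, 1, 20]
Insert 46: [46, 32, 1, 20, 22]

Final heap: [46, 32, 1, 20, 22]


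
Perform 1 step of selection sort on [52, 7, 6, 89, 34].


Initial: [52, 7, 6, 89, 34]
Step 1: min=6 at 2
  Swap: [6, 7, 52, 89, 34]

After 1 step: [6, 7, 52, 89, 34]


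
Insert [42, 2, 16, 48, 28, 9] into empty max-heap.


Insert 42: [42]
Insert 2: [42, 2]
Insert 16: [42, 2, 16]
Insert 48: [48, 42, 16, 2]
Insert 28: [48, 42, 16, 2, 28]
Insert 9: [48, 42, 16, 2, 28, 9]

Final heap: [48, 42, 16, 2, 28, 9]


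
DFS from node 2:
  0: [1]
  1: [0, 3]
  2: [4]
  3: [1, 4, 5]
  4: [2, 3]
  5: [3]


Visit 2, push [4]
Visit 4, push [3]
Visit 3, push [5, 1]
Visit 1, push [0]
Visit 0, push []
Visit 5, push []

DFS order: [2, 4, 3, 1, 0, 5]


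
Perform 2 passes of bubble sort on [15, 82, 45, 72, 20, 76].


Initial: [15, 82, 45, 72, 20, 76]
Pass 1: [15, 45, 72, 20, 76, 82] (4 swaps)
Pass 2: [15, 45, 20, 72, 76, 82] (1 swaps)

After 2 passes: [15, 45, 20, 72, 76, 82]


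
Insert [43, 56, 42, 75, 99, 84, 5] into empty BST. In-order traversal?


Insert 43: root
Insert 56: R from 43
Insert 42: L from 43
Insert 75: R from 43 -> R from 56
Insert 99: R from 43 -> R from 56 -> R from 75
Insert 84: R from 43 -> R from 56 -> R from 75 -> L from 99
Insert 5: L from 43 -> L from 42

In-order: [5, 42, 43, 56, 75, 84, 99]


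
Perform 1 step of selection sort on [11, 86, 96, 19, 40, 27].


Initial: [11, 86, 96, 19, 40, 27]
Step 1: min=11 at 0
  Swap: [11, 86, 96, 19, 40, 27]

After 1 step: [11, 86, 96, 19, 40, 27]


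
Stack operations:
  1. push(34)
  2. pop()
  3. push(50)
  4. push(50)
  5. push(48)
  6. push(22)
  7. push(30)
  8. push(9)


push(34) -> [34]
pop()->34, []
push(50) -> [50]
push(50) -> [50, 50]
push(48) -> [50, 50, 48]
push(22) -> [50, 50, 48, 22]
push(30) -> [50, 50, 48, 22, 30]
push(9) -> [50, 50, 48, 22, 30, 9]

Final stack: [50, 50, 48, 22, 30, 9]


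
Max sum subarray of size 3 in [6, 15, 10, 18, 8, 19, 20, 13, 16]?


[0:3]: 31
[1:4]: 43
[2:5]: 36
[3:6]: 45
[4:7]: 47
[5:8]: 52
[6:9]: 49

Max: 52 at [5:8]


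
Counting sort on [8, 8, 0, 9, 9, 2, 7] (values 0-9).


Input: [8, 8, 0, 9, 9, 2, 7]
Counts: [1, 0, 1, 0, 0, 0, 0, 1, 2, 2]

Sorted: [0, 2, 7, 8, 8, 9, 9]


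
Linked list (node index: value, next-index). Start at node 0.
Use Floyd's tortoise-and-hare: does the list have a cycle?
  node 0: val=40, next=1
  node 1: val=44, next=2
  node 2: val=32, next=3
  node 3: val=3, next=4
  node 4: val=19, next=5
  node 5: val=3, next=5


Floyd's tortoise (slow, +1) and hare (fast, +2):
  init: slow=0, fast=0
  step 1: slow=1, fast=2
  step 2: slow=2, fast=4
  step 3: slow=3, fast=5
  step 4: slow=4, fast=5
  step 5: slow=5, fast=5
  slow == fast at node 5: cycle detected

Cycle: yes


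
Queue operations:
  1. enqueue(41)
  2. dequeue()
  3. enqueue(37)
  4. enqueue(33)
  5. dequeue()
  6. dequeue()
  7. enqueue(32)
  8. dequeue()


enqueue(41) -> [41]
dequeue()->41, []
enqueue(37) -> [37]
enqueue(33) -> [37, 33]
dequeue()->37, [33]
dequeue()->33, []
enqueue(32) -> [32]
dequeue()->32, []

Final queue: []


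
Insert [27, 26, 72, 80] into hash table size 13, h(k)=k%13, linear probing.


Insert 27: h=1 -> slot 1
Insert 26: h=0 -> slot 0
Insert 72: h=7 -> slot 7
Insert 80: h=2 -> slot 2

Table: [26, 27, 80, None, None, None, None, 72, None, None, None, None, None]


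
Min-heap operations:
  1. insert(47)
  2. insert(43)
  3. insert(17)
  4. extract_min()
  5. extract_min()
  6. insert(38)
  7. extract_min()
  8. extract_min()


insert(47) -> [47]
insert(43) -> [43, 47]
insert(17) -> [17, 47, 43]
extract_min()->17, [43, 47]
extract_min()->43, [47]
insert(38) -> [38, 47]
extract_min()->38, [47]
extract_min()->47, []

Final heap: []


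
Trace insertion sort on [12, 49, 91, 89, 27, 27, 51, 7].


Initial: [12, 49, 91, 89, 27, 27, 51, 7]
Insert 49: [12, 49, 91, 89, 27, 27, 51, 7]
Insert 91: [12, 49, 91, 89, 27, 27, 51, 7]
Insert 89: [12, 49, 89, 91, 27, 27, 51, 7]
Insert 27: [12, 27, 49, 89, 91, 27, 51, 7]
Insert 27: [12, 27, 27, 49, 89, 91, 51, 7]
Insert 51: [12, 27, 27, 49, 51, 89, 91, 7]
Insert 7: [7, 12, 27, 27, 49, 51, 89, 91]

Sorted: [7, 12, 27, 27, 49, 51, 89, 91]


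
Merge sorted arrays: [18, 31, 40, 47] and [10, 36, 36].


Take 10 from B
Take 18 from A
Take 31 from A
Take 36 from B
Take 36 from B

Merged: [10, 18, 31, 36, 36, 40, 47]


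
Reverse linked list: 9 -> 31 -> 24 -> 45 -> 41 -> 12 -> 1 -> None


Step 1: curr=9, set curr.next=prev(None) | reversed so far: 9
Step 2: curr=31, set curr.next=prev(9) | reversed so far: 31 -> 9
Step 3: curr=24, set curr.next=prev(31) | reversed so far: 24 -> 31 -> 9
Step 4: curr=45, set curr.next=prev(24) | reversed so far: 45 -> 24 -> 31 -> 9
Step 5: curr=41, set curr.next=prev(45) | reversed so far: 41 -> 45 -> 24 -> 31 -> 9
Step 6: curr=12, set curr.next=prev(41) | reversed so far: 12 -> 41 -> 45 -> 24 -> 31 -> 9
Step 7: curr=1, set curr.next=prev(12) | reversed so far: 1 -> 12 -> 41 -> 45 -> 24 -> 31 -> 9

1 -> 12 -> 41 -> 45 -> 24 -> 31 -> 9 -> None


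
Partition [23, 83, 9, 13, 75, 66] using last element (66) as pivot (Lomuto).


Pivot: 66
  23 <= 66: advance i (no swap)
  9 <= 66: swap -> [23, 9, 83, 13, 75, 66]
  13 <= 66: swap -> [23, 9, 13, 83, 75, 66]
Place pivot at 3: [23, 9, 13, 66, 75, 83]

Partitioned: [23, 9, 13, 66, 75, 83]


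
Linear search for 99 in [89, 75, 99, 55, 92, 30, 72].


i=0: 89!=99
i=1: 75!=99
i=2: 99==99 found!

Found at 2, 3 comps


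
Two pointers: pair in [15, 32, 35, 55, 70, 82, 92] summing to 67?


lo=0(15)+hi=6(92)=107
lo=0(15)+hi=5(82)=97
lo=0(15)+hi=4(70)=85
lo=0(15)+hi=3(55)=70
lo=0(15)+hi=2(35)=50
lo=1(32)+hi=2(35)=67

Yes: 32+35=67


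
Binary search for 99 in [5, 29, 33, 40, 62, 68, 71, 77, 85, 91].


Step 1: lo=0, hi=9, mid=4, val=62
Step 2: lo=5, hi=9, mid=7, val=77
Step 3: lo=8, hi=9, mid=8, val=85
Step 4: lo=9, hi=9, mid=9, val=91

Not found


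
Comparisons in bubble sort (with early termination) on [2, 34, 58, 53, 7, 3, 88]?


Algorithm: bubble sort (with early termination)
Input: [2, 34, 58, 53, 7, 3, 88]
Sorted: [2, 3, 7, 34, 53, 58, 88]

20


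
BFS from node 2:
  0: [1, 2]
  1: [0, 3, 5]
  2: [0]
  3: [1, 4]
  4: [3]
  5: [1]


Visit 2, enqueue [0]
Visit 0, enqueue [1]
Visit 1, enqueue [3, 5]
Visit 3, enqueue [4]
Visit 5, enqueue []
Visit 4, enqueue []

BFS order: [2, 0, 1, 3, 5, 4]


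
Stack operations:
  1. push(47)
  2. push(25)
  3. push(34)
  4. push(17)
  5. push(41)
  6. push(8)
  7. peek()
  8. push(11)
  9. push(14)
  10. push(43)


push(47) -> [47]
push(25) -> [47, 25]
push(34) -> [47, 25, 34]
push(17) -> [47, 25, 34, 17]
push(41) -> [47, 25, 34, 17, 41]
push(8) -> [47, 25, 34, 17, 41, 8]
peek()->8
push(11) -> [47, 25, 34, 17, 41, 8, 11]
push(14) -> [47, 25, 34, 17, 41, 8, 11, 14]
push(43) -> [47, 25, 34, 17, 41, 8, 11, 14, 43]

Final stack: [47, 25, 34, 17, 41, 8, 11, 14, 43]


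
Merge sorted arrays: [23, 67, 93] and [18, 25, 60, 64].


Take 18 from B
Take 23 from A
Take 25 from B
Take 60 from B
Take 64 from B

Merged: [18, 23, 25, 60, 64, 67, 93]


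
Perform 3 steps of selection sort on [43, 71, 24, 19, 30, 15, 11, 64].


Initial: [43, 71, 24, 19, 30, 15, 11, 64]
Step 1: min=11 at 6
  Swap: [11, 71, 24, 19, 30, 15, 43, 64]
Step 2: min=15 at 5
  Swap: [11, 15, 24, 19, 30, 71, 43, 64]
Step 3: min=19 at 3
  Swap: [11, 15, 19, 24, 30, 71, 43, 64]

After 3 steps: [11, 15, 19, 24, 30, 71, 43, 64]


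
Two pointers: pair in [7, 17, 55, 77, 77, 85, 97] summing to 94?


lo=0(7)+hi=6(97)=104
lo=0(7)+hi=5(85)=92
lo=1(17)+hi=5(85)=102
lo=1(17)+hi=4(77)=94

Yes: 17+77=94


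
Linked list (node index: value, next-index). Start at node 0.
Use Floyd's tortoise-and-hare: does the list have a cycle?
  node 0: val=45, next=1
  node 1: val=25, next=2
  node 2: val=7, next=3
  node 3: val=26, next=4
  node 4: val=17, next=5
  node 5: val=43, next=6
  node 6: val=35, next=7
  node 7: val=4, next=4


Floyd's tortoise (slow, +1) and hare (fast, +2):
  init: slow=0, fast=0
  step 1: slow=1, fast=2
  step 2: slow=2, fast=4
  step 3: slow=3, fast=6
  step 4: slow=4, fast=4
  slow == fast at node 4: cycle detected

Cycle: yes


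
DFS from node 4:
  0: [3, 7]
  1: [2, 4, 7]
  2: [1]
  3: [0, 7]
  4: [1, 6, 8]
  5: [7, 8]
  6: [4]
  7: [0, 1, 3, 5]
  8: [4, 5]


Visit 4, push [8, 6, 1]
Visit 1, push [7, 2]
Visit 2, push []
Visit 7, push [5, 3, 0]
Visit 0, push [3]
Visit 3, push []
Visit 5, push [8]
Visit 8, push []
Visit 6, push []

DFS order: [4, 1, 2, 7, 0, 3, 5, 8, 6]


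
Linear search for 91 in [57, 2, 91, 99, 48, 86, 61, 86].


i=0: 57!=91
i=1: 2!=91
i=2: 91==91 found!

Found at 2, 3 comps


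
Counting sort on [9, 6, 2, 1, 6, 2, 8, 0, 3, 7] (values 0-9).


Input: [9, 6, 2, 1, 6, 2, 8, 0, 3, 7]
Counts: [1, 1, 2, 1, 0, 0, 2, 1, 1, 1]

Sorted: [0, 1, 2, 2, 3, 6, 6, 7, 8, 9]


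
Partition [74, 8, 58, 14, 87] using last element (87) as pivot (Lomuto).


Pivot: 87
  74 <= 87: advance i (no swap)
  8 <= 87: advance i (no swap)
  58 <= 87: advance i (no swap)
  14 <= 87: advance i (no swap)
Place pivot at 4: [74, 8, 58, 14, 87]

Partitioned: [74, 8, 58, 14, 87]


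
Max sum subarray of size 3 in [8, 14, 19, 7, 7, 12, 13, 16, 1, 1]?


[0:3]: 41
[1:4]: 40
[2:5]: 33
[3:6]: 26
[4:7]: 32
[5:8]: 41
[6:9]: 30
[7:10]: 18

Max: 41 at [0:3]


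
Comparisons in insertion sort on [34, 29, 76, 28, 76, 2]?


Algorithm: insertion sort
Input: [34, 29, 76, 28, 76, 2]
Sorted: [2, 28, 29, 34, 76, 76]

11


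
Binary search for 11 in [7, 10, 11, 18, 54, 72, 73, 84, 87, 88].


Step 1: lo=0, hi=9, mid=4, val=54
Step 2: lo=0, hi=3, mid=1, val=10
Step 3: lo=2, hi=3, mid=2, val=11

Found at index 2


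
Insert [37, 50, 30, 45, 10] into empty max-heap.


Insert 37: [37]
Insert 50: [50, 37]
Insert 30: [50, 37, 30]
Insert 45: [50, 45, 30, 37]
Insert 10: [50, 45, 30, 37, 10]

Final heap: [50, 45, 30, 37, 10]


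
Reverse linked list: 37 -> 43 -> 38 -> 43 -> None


Step 1: curr=37, set curr.next=prev(None) | reversed so far: 37
Step 2: curr=43, set curr.next=prev(37) | reversed so far: 43 -> 37
Step 3: curr=38, set curr.next=prev(43) | reversed so far: 38 -> 43 -> 37
Step 4: curr=43, set curr.next=prev(38) | reversed so far: 43 -> 38 -> 43 -> 37

43 -> 38 -> 43 -> 37 -> None


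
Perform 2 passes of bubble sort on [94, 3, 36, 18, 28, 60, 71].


Initial: [94, 3, 36, 18, 28, 60, 71]
Pass 1: [3, 36, 18, 28, 60, 71, 94] (6 swaps)
Pass 2: [3, 18, 28, 36, 60, 71, 94] (2 swaps)

After 2 passes: [3, 18, 28, 36, 60, 71, 94]


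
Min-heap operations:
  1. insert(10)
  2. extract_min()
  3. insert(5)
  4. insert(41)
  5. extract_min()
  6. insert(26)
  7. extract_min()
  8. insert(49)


insert(10) -> [10]
extract_min()->10, []
insert(5) -> [5]
insert(41) -> [5, 41]
extract_min()->5, [41]
insert(26) -> [26, 41]
extract_min()->26, [41]
insert(49) -> [41, 49]

Final heap: [41, 49]


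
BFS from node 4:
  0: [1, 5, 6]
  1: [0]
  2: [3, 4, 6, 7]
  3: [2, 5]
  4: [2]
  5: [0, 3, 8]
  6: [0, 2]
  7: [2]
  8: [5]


Visit 4, enqueue [2]
Visit 2, enqueue [3, 6, 7]
Visit 3, enqueue [5]
Visit 6, enqueue [0]
Visit 7, enqueue []
Visit 5, enqueue [8]
Visit 0, enqueue [1]
Visit 8, enqueue []
Visit 1, enqueue []

BFS order: [4, 2, 3, 6, 7, 5, 0, 8, 1]


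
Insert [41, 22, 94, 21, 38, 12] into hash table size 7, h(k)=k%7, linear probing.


Insert 41: h=6 -> slot 6
Insert 22: h=1 -> slot 1
Insert 94: h=3 -> slot 3
Insert 21: h=0 -> slot 0
Insert 38: h=3, 1 probes -> slot 4
Insert 12: h=5 -> slot 5

Table: [21, 22, None, 94, 38, 12, 41]


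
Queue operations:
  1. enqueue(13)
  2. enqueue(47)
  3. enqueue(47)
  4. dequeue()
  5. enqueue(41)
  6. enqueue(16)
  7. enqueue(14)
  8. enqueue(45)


enqueue(13) -> [13]
enqueue(47) -> [13, 47]
enqueue(47) -> [13, 47, 47]
dequeue()->13, [47, 47]
enqueue(41) -> [47, 47, 41]
enqueue(16) -> [47, 47, 41, 16]
enqueue(14) -> [47, 47, 41, 16, 14]
enqueue(45) -> [47, 47, 41, 16, 14, 45]

Final queue: [47, 47, 41, 16, 14, 45]


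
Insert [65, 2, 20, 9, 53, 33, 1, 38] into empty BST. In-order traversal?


Insert 65: root
Insert 2: L from 65
Insert 20: L from 65 -> R from 2
Insert 9: L from 65 -> R from 2 -> L from 20
Insert 53: L from 65 -> R from 2 -> R from 20
Insert 33: L from 65 -> R from 2 -> R from 20 -> L from 53
Insert 1: L from 65 -> L from 2
Insert 38: L from 65 -> R from 2 -> R from 20 -> L from 53 -> R from 33

In-order: [1, 2, 9, 20, 33, 38, 53, 65]


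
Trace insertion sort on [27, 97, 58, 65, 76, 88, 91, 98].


Initial: [27, 97, 58, 65, 76, 88, 91, 98]
Insert 97: [27, 97, 58, 65, 76, 88, 91, 98]
Insert 58: [27, 58, 97, 65, 76, 88, 91, 98]
Insert 65: [27, 58, 65, 97, 76, 88, 91, 98]
Insert 76: [27, 58, 65, 76, 97, 88, 91, 98]
Insert 88: [27, 58, 65, 76, 88, 97, 91, 98]
Insert 91: [27, 58, 65, 76, 88, 91, 97, 98]
Insert 98: [27, 58, 65, 76, 88, 91, 97, 98]

Sorted: [27, 58, 65, 76, 88, 91, 97, 98]


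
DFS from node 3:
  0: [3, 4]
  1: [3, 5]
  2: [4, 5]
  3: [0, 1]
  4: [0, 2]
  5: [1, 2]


Visit 3, push [1, 0]
Visit 0, push [4]
Visit 4, push [2]
Visit 2, push [5]
Visit 5, push [1]
Visit 1, push []

DFS order: [3, 0, 4, 2, 5, 1]


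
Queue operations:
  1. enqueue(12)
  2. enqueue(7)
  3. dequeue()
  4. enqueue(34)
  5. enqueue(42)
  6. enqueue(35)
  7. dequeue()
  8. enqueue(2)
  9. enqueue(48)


enqueue(12) -> [12]
enqueue(7) -> [12, 7]
dequeue()->12, [7]
enqueue(34) -> [7, 34]
enqueue(42) -> [7, 34, 42]
enqueue(35) -> [7, 34, 42, 35]
dequeue()->7, [34, 42, 35]
enqueue(2) -> [34, 42, 35, 2]
enqueue(48) -> [34, 42, 35, 2, 48]

Final queue: [34, 42, 35, 2, 48]


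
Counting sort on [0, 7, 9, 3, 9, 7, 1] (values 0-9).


Input: [0, 7, 9, 3, 9, 7, 1]
Counts: [1, 1, 0, 1, 0, 0, 0, 2, 0, 2]

Sorted: [0, 1, 3, 7, 7, 9, 9]


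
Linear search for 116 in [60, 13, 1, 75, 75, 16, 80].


i=0: 60!=116
i=1: 13!=116
i=2: 1!=116
i=3: 75!=116
i=4: 75!=116
i=5: 16!=116
i=6: 80!=116

Not found, 7 comps


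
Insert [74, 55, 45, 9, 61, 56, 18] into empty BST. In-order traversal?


Insert 74: root
Insert 55: L from 74
Insert 45: L from 74 -> L from 55
Insert 9: L from 74 -> L from 55 -> L from 45
Insert 61: L from 74 -> R from 55
Insert 56: L from 74 -> R from 55 -> L from 61
Insert 18: L from 74 -> L from 55 -> L from 45 -> R from 9

In-order: [9, 18, 45, 55, 56, 61, 74]


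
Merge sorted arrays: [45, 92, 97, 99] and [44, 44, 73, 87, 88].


Take 44 from B
Take 44 from B
Take 45 from A
Take 73 from B
Take 87 from B
Take 88 from B

Merged: [44, 44, 45, 73, 87, 88, 92, 97, 99]


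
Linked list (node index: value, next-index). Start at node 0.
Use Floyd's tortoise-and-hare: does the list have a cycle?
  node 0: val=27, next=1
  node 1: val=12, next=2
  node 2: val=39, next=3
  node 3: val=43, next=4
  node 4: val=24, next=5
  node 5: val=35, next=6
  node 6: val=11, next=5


Floyd's tortoise (slow, +1) and hare (fast, +2):
  init: slow=0, fast=0
  step 1: slow=1, fast=2
  step 2: slow=2, fast=4
  step 3: slow=3, fast=6
  step 4: slow=4, fast=6
  step 5: slow=5, fast=6
  step 6: slow=6, fast=6
  slow == fast at node 6: cycle detected

Cycle: yes


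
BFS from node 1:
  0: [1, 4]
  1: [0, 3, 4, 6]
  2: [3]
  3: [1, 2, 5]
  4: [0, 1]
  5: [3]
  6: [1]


Visit 1, enqueue [0, 3, 4, 6]
Visit 0, enqueue []
Visit 3, enqueue [2, 5]
Visit 4, enqueue []
Visit 6, enqueue []
Visit 2, enqueue []
Visit 5, enqueue []

BFS order: [1, 0, 3, 4, 6, 2, 5]


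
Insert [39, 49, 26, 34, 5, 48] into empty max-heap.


Insert 39: [39]
Insert 49: [49, 39]
Insert 26: [49, 39, 26]
Insert 34: [49, 39, 26, 34]
Insert 5: [49, 39, 26, 34, 5]
Insert 48: [49, 39, 48, 34, 5, 26]

Final heap: [49, 39, 48, 34, 5, 26]


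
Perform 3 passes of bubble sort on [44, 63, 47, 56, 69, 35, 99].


Initial: [44, 63, 47, 56, 69, 35, 99]
Pass 1: [44, 47, 56, 63, 35, 69, 99] (3 swaps)
Pass 2: [44, 47, 56, 35, 63, 69, 99] (1 swaps)
Pass 3: [44, 47, 35, 56, 63, 69, 99] (1 swaps)

After 3 passes: [44, 47, 35, 56, 63, 69, 99]


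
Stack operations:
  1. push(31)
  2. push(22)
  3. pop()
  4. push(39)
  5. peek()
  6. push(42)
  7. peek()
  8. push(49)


push(31) -> [31]
push(22) -> [31, 22]
pop()->22, [31]
push(39) -> [31, 39]
peek()->39
push(42) -> [31, 39, 42]
peek()->42
push(49) -> [31, 39, 42, 49]

Final stack: [31, 39, 42, 49]


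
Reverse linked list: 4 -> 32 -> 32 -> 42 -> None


Step 1: curr=4, set curr.next=prev(None) | reversed so far: 4
Step 2: curr=32, set curr.next=prev(4) | reversed so far: 32 -> 4
Step 3: curr=32, set curr.next=prev(32) | reversed so far: 32 -> 32 -> 4
Step 4: curr=42, set curr.next=prev(32) | reversed so far: 42 -> 32 -> 32 -> 4

42 -> 32 -> 32 -> 4 -> None


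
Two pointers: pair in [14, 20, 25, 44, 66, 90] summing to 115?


lo=0(14)+hi=5(90)=104
lo=1(20)+hi=5(90)=110
lo=2(25)+hi=5(90)=115

Yes: 25+90=115


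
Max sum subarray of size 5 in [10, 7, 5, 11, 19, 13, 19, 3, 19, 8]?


[0:5]: 52
[1:6]: 55
[2:7]: 67
[3:8]: 65
[4:9]: 73
[5:10]: 62

Max: 73 at [4:9]


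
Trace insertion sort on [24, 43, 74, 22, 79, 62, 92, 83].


Initial: [24, 43, 74, 22, 79, 62, 92, 83]
Insert 43: [24, 43, 74, 22, 79, 62, 92, 83]
Insert 74: [24, 43, 74, 22, 79, 62, 92, 83]
Insert 22: [22, 24, 43, 74, 79, 62, 92, 83]
Insert 79: [22, 24, 43, 74, 79, 62, 92, 83]
Insert 62: [22, 24, 43, 62, 74, 79, 92, 83]
Insert 92: [22, 24, 43, 62, 74, 79, 92, 83]
Insert 83: [22, 24, 43, 62, 74, 79, 83, 92]

Sorted: [22, 24, 43, 62, 74, 79, 83, 92]


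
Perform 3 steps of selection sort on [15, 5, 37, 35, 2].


Initial: [15, 5, 37, 35, 2]
Step 1: min=2 at 4
  Swap: [2, 5, 37, 35, 15]
Step 2: min=5 at 1
  Swap: [2, 5, 37, 35, 15]
Step 3: min=15 at 4
  Swap: [2, 5, 15, 35, 37]

After 3 steps: [2, 5, 15, 35, 37]


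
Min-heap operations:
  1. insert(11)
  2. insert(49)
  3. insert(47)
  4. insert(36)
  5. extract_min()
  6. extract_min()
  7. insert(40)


insert(11) -> [11]
insert(49) -> [11, 49]
insert(47) -> [11, 49, 47]
insert(36) -> [11, 36, 47, 49]
extract_min()->11, [36, 49, 47]
extract_min()->36, [47, 49]
insert(40) -> [40, 49, 47]

Final heap: [40, 49, 47]


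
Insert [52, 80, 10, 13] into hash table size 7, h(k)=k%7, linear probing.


Insert 52: h=3 -> slot 3
Insert 80: h=3, 1 probes -> slot 4
Insert 10: h=3, 2 probes -> slot 5
Insert 13: h=6 -> slot 6

Table: [None, None, None, 52, 80, 10, 13]


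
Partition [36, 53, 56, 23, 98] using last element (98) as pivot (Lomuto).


Pivot: 98
  36 <= 98: advance i (no swap)
  53 <= 98: advance i (no swap)
  56 <= 98: advance i (no swap)
  23 <= 98: advance i (no swap)
Place pivot at 4: [36, 53, 56, 23, 98]

Partitioned: [36, 53, 56, 23, 98]


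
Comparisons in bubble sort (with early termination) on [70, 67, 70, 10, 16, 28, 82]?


Algorithm: bubble sort (with early termination)
Input: [70, 67, 70, 10, 16, 28, 82]
Sorted: [10, 16, 28, 67, 70, 70, 82]

18


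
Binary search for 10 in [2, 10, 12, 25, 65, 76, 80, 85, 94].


Step 1: lo=0, hi=8, mid=4, val=65
Step 2: lo=0, hi=3, mid=1, val=10

Found at index 1
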